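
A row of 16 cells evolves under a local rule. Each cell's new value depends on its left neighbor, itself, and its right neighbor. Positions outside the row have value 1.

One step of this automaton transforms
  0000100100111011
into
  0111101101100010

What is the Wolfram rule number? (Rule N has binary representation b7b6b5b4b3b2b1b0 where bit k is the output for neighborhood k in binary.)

15

position 11: 111 → 0  (bit 7 = 0)
position 12: 110 → 0  (bit 6 = 0)
position 13: 101 → 0  (bit 5 = 0)
position 0: 100 → 0  (bit 4 = 0)
position 10: 011 → 1  (bit 3 = 1)
position 4: 010 → 1  (bit 2 = 1)
position 3: 001 → 1  (bit 1 = 1)
position 1: 000 → 1  (bit 0 = 1)
bits b7..b0 = 00001111 = 15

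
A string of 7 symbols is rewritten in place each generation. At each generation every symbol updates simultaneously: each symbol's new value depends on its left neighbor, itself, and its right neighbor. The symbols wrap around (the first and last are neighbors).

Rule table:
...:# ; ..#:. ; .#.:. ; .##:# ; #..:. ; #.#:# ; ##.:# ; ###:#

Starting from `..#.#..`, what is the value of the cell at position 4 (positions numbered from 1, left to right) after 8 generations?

generation 1: #..#..#
generation 2: #.....#
generation 3: #.###.#
generation 4: #######
generation 5: #######  (fixed point — unchanged through generation 8)
position 4 holds #

#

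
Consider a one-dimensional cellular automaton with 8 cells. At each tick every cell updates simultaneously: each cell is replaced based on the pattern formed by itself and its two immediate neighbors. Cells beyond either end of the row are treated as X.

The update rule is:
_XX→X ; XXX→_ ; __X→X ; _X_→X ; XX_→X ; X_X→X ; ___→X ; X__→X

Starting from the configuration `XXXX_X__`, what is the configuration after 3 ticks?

___XXXXX

tick 1: ___XXXXX
tick 2: XXXX____
tick 3: ___XXXXX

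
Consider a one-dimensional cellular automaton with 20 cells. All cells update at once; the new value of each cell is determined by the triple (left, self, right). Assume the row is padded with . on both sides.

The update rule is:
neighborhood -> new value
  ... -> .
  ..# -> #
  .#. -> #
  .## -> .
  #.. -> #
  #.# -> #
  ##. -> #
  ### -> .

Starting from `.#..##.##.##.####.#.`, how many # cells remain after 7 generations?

12

####.##.##.##...####
...##.##.##.##.#...#
..#.##.##.##.####.##
.###.##.##.##...##.#
#..##.##.##.##.#.###
###.##.##.##.####..#
..##.##.##.##...####
count of #: 12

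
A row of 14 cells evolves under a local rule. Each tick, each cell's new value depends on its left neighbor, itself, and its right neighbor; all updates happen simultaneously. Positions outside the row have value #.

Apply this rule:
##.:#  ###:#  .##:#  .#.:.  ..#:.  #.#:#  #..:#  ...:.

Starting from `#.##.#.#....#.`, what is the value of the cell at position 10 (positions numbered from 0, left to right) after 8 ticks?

#####.#.#....#
######.#.#...#
#######.#.#..#
########.#.#.#
#########.#.##
##########.###
##############
##############
position 10 holds #

#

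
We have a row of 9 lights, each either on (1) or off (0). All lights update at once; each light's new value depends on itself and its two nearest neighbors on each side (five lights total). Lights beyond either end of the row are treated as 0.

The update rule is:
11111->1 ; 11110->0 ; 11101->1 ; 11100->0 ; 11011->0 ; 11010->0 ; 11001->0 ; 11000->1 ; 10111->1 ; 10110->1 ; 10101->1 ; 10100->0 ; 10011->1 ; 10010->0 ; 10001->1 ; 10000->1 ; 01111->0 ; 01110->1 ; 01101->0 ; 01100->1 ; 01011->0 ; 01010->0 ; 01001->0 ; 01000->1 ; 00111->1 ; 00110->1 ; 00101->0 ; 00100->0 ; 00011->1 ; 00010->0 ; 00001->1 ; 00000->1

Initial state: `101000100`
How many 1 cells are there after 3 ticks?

tick 1: 000110011
tick 2: 111110111
tick 3: 101010110
count of 1: 5

5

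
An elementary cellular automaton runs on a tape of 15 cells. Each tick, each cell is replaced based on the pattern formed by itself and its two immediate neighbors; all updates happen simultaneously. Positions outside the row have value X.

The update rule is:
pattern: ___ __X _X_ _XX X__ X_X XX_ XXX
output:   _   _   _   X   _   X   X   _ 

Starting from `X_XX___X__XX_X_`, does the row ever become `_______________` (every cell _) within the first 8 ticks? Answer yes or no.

no

XXXX______XXX_X
___X______X_XXX
___________XX__
___________XX__  (fixed point — unchanged through tick 8)
tick 8 is ___________XX__, still not uniform _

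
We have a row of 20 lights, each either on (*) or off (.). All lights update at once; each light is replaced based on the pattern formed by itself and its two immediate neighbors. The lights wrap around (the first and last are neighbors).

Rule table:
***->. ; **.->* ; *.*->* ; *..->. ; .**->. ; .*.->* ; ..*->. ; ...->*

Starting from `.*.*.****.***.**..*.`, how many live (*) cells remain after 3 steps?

10

.****...**..**.*..*.
....*.*..*...***..*.
***.***..*.*...*..*.
count of *: 10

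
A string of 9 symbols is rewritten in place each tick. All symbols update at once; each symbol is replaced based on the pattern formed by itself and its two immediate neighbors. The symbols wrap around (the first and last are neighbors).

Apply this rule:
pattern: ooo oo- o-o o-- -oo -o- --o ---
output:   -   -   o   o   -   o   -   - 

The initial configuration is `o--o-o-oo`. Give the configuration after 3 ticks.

---o---oo

-o-oooo--
-oo----o-
---o---oo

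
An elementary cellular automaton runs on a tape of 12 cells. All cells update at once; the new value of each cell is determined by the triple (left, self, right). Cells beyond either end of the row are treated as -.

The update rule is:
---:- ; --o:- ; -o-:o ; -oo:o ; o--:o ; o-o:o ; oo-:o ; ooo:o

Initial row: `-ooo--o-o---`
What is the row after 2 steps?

-oooooooooo-

-oooo-oooo--
-oooooooooo-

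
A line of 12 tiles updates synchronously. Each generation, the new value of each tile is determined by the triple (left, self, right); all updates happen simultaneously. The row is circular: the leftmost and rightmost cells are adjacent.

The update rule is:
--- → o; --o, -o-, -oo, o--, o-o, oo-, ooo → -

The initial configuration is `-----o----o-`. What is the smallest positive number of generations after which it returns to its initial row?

2

oooo---oo---
-----o----o-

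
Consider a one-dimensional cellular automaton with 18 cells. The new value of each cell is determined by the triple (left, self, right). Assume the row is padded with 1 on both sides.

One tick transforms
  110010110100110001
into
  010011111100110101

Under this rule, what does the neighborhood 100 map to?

0

At position 2 the neighborhood is 100; the next row has 0 there.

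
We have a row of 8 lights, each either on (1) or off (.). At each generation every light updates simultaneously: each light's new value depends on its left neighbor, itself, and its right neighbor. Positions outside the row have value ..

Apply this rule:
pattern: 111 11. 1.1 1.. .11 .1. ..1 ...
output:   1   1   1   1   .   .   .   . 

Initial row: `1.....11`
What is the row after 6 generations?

.1.....1
..1.....
...1....
....1...
.....1..
......1.

......1.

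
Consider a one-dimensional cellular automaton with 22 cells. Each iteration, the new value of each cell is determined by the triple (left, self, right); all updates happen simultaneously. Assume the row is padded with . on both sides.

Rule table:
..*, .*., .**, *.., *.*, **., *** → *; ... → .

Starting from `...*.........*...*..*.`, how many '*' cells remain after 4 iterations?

21

..***.......***.******
.*****.....***********
*******...************
********.*************
count of *: 21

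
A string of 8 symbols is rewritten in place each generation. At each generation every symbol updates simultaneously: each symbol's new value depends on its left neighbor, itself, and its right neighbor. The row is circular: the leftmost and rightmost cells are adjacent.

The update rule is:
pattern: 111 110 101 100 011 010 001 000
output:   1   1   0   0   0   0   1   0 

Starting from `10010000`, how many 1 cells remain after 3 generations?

2

00100001
01000010
10000100
count of 1: 2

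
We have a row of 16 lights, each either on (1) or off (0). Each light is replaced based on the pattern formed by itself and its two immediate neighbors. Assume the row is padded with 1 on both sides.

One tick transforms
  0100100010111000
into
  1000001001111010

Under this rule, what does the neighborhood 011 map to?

At position 10 the neighborhood is 011; the next row has 1 there.

1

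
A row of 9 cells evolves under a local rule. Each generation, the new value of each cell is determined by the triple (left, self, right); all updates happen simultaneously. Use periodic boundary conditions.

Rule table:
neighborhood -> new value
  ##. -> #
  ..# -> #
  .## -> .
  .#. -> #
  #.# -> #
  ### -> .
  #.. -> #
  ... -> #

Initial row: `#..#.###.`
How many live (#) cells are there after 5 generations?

7

#####..##
....###..
####..###
...###...
###..####
count of #: 7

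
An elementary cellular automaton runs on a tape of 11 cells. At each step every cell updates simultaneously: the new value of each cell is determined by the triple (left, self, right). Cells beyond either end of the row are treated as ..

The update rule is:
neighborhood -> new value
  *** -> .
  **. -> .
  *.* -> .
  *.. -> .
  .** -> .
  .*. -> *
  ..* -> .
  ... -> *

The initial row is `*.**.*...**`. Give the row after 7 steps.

*....*.*...
*.**.*.*.**
*....*.*...  (repeats step 1; period 2)
step 7: *....*.*...

*....*.*...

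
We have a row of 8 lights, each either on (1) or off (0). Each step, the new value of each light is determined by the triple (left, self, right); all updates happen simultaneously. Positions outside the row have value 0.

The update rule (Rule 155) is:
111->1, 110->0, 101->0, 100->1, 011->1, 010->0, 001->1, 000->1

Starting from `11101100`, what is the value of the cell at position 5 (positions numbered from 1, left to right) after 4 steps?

11001011
10110010
00101101
11001000
position 5 holds 1

1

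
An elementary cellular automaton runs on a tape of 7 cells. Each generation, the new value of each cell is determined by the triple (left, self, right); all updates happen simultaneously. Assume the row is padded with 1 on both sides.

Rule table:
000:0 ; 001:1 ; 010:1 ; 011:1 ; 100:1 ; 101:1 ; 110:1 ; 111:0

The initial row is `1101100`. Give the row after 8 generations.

generation 1: 0111111
generation 2: 1100000
generation 3: 0110001
generation 4: 1111011
generation 5: 0001110
generation 6: 1011011
generation 7: 1111110
generation 8: 0000011

0000011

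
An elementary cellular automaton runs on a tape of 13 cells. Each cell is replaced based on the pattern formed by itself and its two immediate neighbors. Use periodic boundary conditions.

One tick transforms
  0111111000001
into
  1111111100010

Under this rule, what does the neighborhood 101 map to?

At position 0 the neighborhood is 101; the next row has 1 there.

1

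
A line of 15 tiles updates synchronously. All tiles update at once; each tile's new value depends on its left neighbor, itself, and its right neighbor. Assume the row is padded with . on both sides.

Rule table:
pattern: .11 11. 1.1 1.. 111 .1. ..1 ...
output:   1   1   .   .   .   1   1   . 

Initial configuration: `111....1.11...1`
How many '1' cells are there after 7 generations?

9

1.1...11.11..11
1.1..111.11.111
1.1.11.1.11.1.1
1.1.11.1.11.1.1  (fixed point — unchanged through generation 7)
count of 1: 9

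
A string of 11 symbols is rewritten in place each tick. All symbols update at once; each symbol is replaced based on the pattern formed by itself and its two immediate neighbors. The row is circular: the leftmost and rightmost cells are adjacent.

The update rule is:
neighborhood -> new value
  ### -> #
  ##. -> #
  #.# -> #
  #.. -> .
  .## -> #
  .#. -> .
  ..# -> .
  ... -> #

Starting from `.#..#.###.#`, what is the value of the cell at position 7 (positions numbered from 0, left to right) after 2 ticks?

#....#####.
..##.######
position 7 holds #

#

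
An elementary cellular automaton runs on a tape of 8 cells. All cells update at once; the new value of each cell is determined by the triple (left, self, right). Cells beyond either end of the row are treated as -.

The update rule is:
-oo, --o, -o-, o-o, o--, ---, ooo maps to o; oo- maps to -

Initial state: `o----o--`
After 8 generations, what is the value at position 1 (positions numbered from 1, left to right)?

o

oooooooo
ooooooo-
oooooo-o
ooooo-oo
oooo-oo-
ooo-oo-o
oo-oo-oo
o-oo-oo-
position 1 holds o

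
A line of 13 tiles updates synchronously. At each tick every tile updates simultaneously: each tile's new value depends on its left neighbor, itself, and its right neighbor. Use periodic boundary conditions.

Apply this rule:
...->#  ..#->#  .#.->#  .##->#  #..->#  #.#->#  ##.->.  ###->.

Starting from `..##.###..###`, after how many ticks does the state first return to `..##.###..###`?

26

tick 1: ###.##..###..
tick 2: #..##.###..##
tick 3: .###.##..###.
tick 4: ##..##.###..#
tick 5: ..###.##..###
tick 6: ###..##.###..
tick 7: #..###.##..##
tick 8: .###..##.###.
tick 9: ##..###.##..#
tick 10: ..###..##.###
tick 11: ###..###.##..
tick 12: #..###..##.##
tick 13: .###..###.##.
tick 14: ##..###..##.#
tick 15: ..###..###.##
tick 16: ###..###..##.
tick 17: #..###..###.#
tick 18: .###..###..##
tick 19: ##..###..###.
tick 20: #.###..###..#
tick 21: .##..###..###
tick 22: ##.###..###..
tick 23: #.##..###..##
tick 24: .##.###..###.
tick 25: ##.##..###..#
tick 26: ..##.###..###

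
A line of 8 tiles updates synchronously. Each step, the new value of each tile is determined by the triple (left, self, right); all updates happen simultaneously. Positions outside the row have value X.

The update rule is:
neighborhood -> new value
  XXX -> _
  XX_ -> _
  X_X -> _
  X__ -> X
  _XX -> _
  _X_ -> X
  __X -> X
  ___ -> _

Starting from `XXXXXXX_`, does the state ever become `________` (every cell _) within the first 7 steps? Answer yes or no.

yes

________
all cells are _ at step 1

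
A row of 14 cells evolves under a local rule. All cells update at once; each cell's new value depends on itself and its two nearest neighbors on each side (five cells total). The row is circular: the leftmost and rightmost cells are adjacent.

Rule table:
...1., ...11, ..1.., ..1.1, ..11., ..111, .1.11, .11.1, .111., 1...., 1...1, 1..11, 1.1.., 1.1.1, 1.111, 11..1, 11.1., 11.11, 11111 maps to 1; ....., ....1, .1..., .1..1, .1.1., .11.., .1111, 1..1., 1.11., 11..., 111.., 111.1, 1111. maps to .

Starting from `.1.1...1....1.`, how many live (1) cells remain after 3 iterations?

.1.1.111.1.11.
.1.1111.111..1
.111...111.1.1
count of 1: 8

8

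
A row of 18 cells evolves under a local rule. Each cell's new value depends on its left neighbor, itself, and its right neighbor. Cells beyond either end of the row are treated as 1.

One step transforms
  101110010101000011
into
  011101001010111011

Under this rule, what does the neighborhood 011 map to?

At position 2 the neighborhood is 011; the next row has 1 there.

1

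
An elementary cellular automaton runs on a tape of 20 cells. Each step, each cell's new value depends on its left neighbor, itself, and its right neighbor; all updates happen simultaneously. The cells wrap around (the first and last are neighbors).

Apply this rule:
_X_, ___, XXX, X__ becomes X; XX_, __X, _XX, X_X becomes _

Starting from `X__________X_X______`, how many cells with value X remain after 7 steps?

step 1: XXXXXXXXXX_X_XXXXXX_
step 2: _XXXXXXXX__X__XXXX__
step 3: __XXXXXX_X_XX__XX_XX
step 4: X__XXXX__X___X______
step 5: XX__XX_X_XXX_XXXXXX_
step 6: __X____X__X___XXXX__
step 7: X_XXXX_XX_XXX__XX_XX
count of X: 14

14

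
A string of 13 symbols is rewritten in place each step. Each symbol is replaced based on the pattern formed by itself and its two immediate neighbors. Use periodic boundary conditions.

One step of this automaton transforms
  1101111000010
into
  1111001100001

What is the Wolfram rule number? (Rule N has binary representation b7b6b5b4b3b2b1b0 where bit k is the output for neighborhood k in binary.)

position 4: 111 → 0  (bit 7 = 0)
position 1: 110 → 1  (bit 6 = 1)
position 2: 101 → 1  (bit 5 = 1)
position 7: 100 → 1  (bit 4 = 1)
position 0: 011 → 1  (bit 3 = 1)
position 11: 010 → 0  (bit 2 = 0)
position 10: 001 → 0  (bit 1 = 0)
position 8: 000 → 0  (bit 0 = 0)
bits b7..b0 = 01111000 = 120

120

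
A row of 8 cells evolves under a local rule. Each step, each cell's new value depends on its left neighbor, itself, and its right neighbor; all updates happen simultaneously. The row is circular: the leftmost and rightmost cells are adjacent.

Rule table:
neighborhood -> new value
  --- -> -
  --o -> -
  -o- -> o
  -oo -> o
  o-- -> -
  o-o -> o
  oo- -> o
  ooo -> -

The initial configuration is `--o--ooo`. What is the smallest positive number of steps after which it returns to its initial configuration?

--o--o-o
--o--ooo

2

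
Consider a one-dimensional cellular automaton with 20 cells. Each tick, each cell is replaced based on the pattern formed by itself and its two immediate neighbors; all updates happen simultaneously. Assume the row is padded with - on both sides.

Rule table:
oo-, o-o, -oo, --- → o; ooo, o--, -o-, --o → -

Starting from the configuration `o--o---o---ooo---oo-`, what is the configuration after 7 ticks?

-o-ooo------ooo-o---

tick 1: -----o---o-o-o-o-oo-
tick 2: oooo---o--o-o-o-ooo-
tick 3: o--o-o-----o-o-oo-o-
tick 4: ----o--ooo--o-oooo--
tick 5: ooo----o-o---oo--o-o
tick 6: o-o-oo--o--o-oo---o-
tick 7: -o-ooo------ooo-o---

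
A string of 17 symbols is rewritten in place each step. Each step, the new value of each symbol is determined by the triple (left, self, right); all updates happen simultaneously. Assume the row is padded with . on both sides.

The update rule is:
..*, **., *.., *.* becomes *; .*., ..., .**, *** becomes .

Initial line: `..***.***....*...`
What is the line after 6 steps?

.*..**..**..*.*..
*.**.***.***.*.*.
.*.**..**..**.*.*
*.*.***.***.**.*.
.*.*..**..**.**.*
*.*.**.***.**.**.

*.*.**.***.**.**.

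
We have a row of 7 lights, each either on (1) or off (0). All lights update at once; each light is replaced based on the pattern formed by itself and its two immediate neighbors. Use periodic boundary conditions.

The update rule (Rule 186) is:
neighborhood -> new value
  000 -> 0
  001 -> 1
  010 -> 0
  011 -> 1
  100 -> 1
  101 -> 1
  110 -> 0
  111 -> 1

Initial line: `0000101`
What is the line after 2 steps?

1001010
0110101

0110101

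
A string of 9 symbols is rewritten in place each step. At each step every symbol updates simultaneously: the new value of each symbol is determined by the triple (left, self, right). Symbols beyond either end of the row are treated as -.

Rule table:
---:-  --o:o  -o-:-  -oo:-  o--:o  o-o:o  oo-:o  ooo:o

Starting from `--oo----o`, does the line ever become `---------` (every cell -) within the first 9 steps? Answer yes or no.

step 1: -o-oo--o-
step 2: o-o-ooo-o
step 3: -o-o-ooo-
step 4: o-o-o-ooo
step 5: -o-o-o-oo
step 6: o-o-o-o-o
step 7: -o-o-o-o-
step 8: o-o-o-o-o  (repeats step 6; period 2)
step 9: -o-o-o-o-
step 9 is -o-o-o-o-, still not uniform -

no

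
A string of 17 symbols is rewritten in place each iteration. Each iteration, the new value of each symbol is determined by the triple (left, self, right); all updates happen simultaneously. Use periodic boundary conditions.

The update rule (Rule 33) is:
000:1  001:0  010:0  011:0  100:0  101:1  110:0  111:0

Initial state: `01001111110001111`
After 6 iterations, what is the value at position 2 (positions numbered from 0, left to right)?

1

10000000000100000
00111111110001110
10000000000100000  (repeats iteration 1; period 2)
iteration 6: 00111111110001110
position 2 holds 1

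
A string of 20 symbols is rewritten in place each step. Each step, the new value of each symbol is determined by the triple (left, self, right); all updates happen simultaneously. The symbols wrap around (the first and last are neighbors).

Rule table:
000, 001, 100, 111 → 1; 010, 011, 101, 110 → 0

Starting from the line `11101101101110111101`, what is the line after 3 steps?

11011111110001011010

11000000000100011000
00111111111011100111
11011111110001011010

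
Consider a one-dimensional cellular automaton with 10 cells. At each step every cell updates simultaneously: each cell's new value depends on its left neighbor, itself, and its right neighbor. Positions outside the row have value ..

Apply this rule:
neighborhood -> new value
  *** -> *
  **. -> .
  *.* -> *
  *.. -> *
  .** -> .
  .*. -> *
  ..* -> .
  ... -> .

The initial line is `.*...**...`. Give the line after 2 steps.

...*...**.

.**....*..
...*...**.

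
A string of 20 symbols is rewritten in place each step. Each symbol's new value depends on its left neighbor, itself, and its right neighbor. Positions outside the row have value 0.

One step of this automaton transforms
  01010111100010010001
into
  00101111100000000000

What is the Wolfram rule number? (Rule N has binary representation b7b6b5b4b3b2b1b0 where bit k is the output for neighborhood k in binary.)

position 6: 111 → 1  (bit 7 = 1)
position 8: 110 → 1  (bit 6 = 1)
position 2: 101 → 1  (bit 5 = 1)
position 9: 100 → 0  (bit 4 = 0)
position 5: 011 → 1  (bit 3 = 1)
position 1: 010 → 0  (bit 2 = 0)
position 0: 001 → 0  (bit 1 = 0)
position 10: 000 → 0  (bit 0 = 0)
bits b7..b0 = 11101000 = 232

232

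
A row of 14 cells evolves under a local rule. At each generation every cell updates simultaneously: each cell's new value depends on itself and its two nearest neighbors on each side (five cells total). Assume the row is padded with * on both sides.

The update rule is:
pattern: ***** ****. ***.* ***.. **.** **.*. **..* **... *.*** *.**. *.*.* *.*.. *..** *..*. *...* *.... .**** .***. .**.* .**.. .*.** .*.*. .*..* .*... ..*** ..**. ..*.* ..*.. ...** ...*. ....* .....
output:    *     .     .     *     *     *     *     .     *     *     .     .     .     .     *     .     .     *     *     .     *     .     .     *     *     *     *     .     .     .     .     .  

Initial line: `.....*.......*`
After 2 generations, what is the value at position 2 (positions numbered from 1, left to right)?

......*......*
.......*.....*
position 2 holds .

.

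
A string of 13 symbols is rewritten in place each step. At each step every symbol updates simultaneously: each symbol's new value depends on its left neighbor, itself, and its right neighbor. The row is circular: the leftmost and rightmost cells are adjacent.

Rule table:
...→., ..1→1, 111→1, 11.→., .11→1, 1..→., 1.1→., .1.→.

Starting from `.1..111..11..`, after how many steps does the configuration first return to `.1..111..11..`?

step 1: 1..111..11...
step 2: ..111..11...1
step 3: .111..11...1.
step 4: 111..11...1..
step 5: 11..11...1..1
step 6: 1..11...1..11
step 7: ..11...1..111
step 8: .11...1..111.
step 9: 11...1..111..
step 10: 1...1..111..1
step 11: ...1..111..11
step 12: ..1..111..11.
step 13: .1..111..11..

13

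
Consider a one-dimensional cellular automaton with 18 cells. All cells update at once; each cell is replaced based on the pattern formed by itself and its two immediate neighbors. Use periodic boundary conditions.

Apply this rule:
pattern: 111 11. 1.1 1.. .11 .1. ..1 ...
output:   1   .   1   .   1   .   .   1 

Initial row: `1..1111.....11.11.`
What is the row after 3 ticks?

..11..1.1.1.11.1..

...111..111.1.11.1
.1.11...11.1.11.1.
..11..1.1.1.11.1..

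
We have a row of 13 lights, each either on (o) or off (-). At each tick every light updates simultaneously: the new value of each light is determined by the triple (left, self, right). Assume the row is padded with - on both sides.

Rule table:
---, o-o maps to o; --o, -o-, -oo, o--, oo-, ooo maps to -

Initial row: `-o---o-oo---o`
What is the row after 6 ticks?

oo------o---o

---o--o---o--
oo------o---o
---oooo---o--
oo------o---o  (repeats tick 2; period 2)
tick 6: oo------o---o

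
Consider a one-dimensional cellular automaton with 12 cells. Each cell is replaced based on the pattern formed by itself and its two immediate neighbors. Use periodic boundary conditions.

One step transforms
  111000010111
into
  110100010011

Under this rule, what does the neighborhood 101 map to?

0

At position 8 the neighborhood is 101; the next row has 0 there.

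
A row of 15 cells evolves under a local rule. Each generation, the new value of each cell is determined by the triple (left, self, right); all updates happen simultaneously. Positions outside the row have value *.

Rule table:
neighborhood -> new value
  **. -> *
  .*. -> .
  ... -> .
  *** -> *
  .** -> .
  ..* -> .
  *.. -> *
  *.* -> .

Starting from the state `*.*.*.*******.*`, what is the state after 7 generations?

*******......*.

*......******..
**......******.
***......*****.
****......****.
*****......***.
******......**.
*******......*.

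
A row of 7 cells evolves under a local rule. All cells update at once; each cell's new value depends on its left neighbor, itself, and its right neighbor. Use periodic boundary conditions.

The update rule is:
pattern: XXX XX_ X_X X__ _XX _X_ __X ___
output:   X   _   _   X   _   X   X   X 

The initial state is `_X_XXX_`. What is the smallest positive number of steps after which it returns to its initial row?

7

step 1: XX__X_X
step 2: X_XXX__
step 3: X__X_XX
step 4: _XXX__X
step 5: __X_XXX
step 6: XXX__X_
step 7: _X_XXX_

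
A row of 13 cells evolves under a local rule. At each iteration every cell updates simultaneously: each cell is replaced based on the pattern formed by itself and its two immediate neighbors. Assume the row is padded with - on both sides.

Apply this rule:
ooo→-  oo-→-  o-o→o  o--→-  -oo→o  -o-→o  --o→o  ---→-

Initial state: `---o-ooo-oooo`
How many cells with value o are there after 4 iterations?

3

iteration 1: --oooo--oo---
iteration 2: -oo----oo----
iteration 3: oo----oo-----
iteration 4: o----oo------
count of o: 3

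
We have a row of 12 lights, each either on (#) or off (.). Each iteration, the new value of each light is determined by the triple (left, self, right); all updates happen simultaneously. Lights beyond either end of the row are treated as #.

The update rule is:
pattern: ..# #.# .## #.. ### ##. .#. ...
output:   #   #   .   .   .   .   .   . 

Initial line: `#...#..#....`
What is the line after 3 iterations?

...#..#....#
..#..#....#.
.#..#....#.#

.#..#....#.#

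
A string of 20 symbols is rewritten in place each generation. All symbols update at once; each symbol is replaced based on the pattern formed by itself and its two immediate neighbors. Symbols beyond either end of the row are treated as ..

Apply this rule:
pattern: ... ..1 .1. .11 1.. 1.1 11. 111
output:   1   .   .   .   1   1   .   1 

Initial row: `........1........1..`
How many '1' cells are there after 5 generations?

9

1111111..1111111..11
.11111.1..11111.1...
..111.1.1..111.1.111
1..1.1.1.1..1.1.1.1.
.1..1.1.1.1..1.1.1.1
count of 1: 9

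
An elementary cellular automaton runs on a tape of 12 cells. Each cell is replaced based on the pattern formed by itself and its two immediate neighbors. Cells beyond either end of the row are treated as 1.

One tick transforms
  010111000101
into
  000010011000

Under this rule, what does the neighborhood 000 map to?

At position 7 the neighborhood is 000; the next row has 1 there.

1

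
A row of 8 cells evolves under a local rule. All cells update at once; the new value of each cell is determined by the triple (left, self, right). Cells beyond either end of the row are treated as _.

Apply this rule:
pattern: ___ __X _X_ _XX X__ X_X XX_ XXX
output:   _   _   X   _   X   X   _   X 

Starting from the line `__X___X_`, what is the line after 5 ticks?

__XX__XX
____X___
____XX__
______X_
______XX

______XX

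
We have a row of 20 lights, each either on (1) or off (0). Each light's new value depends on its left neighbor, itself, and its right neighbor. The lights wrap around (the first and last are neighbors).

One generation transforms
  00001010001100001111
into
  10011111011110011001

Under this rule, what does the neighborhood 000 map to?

At position 1 the neighborhood is 000; the next row has 0 there.

0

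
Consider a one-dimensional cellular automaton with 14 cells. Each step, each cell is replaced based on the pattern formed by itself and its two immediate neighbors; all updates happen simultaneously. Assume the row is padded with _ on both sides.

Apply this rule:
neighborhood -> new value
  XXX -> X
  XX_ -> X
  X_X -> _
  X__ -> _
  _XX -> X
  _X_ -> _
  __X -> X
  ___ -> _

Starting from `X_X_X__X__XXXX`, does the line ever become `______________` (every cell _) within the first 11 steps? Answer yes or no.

______X__XXXXX
_____X__XXXXXX
____X__XXXXXXX
___X__XXXXXXXX
__X__XXXXXXXXX
_X__XXXXXXXXXX
X__XXXXXXXXXXX
__XXXXXXXXXXXX
_XXXXXXXXXXXXX
XXXXXXXXXXXXXX
XXXXXXXXXXXXXX
step 11 is XXXXXXXXXXXXXX, still not uniform _

no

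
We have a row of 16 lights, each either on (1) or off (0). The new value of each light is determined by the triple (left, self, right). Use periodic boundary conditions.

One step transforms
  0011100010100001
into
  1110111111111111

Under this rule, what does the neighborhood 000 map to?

1

At position 6 the neighborhood is 000; the next row has 1 there.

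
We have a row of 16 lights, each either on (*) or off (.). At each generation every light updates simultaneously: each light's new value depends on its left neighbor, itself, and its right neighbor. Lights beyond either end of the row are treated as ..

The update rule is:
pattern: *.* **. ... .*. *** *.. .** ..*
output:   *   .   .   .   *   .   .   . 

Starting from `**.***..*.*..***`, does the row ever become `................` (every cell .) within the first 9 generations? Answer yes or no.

yes

..*.*....*....*.
...*............
................
all cells are . at generation 3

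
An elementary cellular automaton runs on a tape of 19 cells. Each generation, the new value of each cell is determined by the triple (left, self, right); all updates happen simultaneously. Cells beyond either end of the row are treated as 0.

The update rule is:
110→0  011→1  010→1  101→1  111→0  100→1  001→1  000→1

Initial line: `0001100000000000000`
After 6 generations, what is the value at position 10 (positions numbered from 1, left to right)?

0

1111011111111111111
1000110000000000000
1111101111111111111
1000011000000000000
1111110111111111111
1000001100000000000
position 10 holds 0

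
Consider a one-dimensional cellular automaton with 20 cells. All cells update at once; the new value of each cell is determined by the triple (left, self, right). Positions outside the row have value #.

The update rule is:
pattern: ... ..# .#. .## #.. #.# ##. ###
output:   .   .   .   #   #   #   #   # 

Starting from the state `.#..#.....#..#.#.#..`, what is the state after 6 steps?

#.#..#.....#..#.#.#.
##.#..#.....#..#.#.#
###.#..#.....#..#.##
####.#..#.....#..###
#####.#..#.....#.###
######.#..#.....####

######.#..#.....####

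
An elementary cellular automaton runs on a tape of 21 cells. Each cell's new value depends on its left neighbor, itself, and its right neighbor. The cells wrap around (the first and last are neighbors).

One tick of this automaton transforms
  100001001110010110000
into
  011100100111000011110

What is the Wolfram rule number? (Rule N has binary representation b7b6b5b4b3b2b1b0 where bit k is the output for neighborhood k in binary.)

209

position 9: 111 → 1  (bit 7 = 1)
position 10: 110 → 1  (bit 6 = 1)
position 14: 101 → 0  (bit 5 = 0)
position 1: 100 → 1  (bit 4 = 1)
position 8: 011 → 0  (bit 3 = 0)
position 0: 010 → 0  (bit 2 = 0)
position 4: 001 → 0  (bit 1 = 0)
position 2: 000 → 1  (bit 0 = 1)
bits b7..b0 = 11010001 = 209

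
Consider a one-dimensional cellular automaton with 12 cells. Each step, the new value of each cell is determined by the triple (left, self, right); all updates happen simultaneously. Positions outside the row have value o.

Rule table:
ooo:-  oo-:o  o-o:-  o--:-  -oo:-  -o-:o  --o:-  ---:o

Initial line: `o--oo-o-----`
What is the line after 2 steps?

o---o-o-ooo-
o-o-o-o---o-

o-o-o-o---o-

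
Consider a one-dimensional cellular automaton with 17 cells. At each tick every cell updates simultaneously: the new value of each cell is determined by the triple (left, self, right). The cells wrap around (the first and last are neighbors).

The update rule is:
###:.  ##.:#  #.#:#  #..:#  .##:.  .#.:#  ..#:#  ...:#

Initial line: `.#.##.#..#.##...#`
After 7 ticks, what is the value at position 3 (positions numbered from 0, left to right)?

#

###.#######.#####
..##......##.....
##.#######.######
.##......##......
#.#######.#######
##......##.......
.#######.########
position 3 holds #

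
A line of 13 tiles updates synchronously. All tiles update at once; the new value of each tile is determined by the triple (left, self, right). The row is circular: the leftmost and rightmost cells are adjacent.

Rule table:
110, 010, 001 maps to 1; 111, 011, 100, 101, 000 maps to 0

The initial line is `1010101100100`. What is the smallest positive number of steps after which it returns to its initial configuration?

step 1: 1010100101101
step 2: 1010101100100

2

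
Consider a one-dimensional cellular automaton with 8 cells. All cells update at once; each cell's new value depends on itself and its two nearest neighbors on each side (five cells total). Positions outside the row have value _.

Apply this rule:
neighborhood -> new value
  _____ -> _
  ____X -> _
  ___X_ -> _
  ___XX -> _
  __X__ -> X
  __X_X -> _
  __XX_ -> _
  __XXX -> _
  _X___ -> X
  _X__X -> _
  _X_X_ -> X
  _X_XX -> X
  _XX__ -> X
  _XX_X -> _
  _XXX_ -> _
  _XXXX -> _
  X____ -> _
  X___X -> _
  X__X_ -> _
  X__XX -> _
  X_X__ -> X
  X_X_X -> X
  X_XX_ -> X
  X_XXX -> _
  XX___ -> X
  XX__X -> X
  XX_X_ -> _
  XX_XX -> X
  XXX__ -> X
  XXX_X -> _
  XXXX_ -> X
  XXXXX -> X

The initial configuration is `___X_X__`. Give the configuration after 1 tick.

____XXX_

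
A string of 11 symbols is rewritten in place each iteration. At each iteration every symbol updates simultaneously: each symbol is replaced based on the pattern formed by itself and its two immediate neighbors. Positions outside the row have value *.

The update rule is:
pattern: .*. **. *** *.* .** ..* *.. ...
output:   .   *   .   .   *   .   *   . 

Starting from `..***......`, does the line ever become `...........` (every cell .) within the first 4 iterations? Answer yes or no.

*.*.**.....
*...***....
**..*.**...
.**...***..
iteration 4 is .**...***.., still not uniform .

no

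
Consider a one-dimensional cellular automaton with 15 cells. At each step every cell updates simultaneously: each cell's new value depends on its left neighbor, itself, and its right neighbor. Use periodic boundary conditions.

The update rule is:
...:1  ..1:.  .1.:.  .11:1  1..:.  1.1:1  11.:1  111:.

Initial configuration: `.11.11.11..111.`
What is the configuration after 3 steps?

step 1: .11111111..1.1.
step 2: .1......1...1..
step 3: ...1111...1...1

...1111...1...1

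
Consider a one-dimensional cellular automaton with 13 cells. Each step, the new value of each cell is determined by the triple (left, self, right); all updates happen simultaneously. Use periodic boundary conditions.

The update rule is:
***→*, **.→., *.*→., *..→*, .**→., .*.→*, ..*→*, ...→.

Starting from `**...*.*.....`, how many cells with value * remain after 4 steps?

6

step 1: ..*.**.**...*
step 2: ***......*.**
step 3: **.*....**..*
step 4: *..**..*..**.
count of *: 6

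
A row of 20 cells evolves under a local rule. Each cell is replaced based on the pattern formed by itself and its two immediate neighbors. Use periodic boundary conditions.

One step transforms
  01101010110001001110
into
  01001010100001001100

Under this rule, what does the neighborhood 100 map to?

At position 10 the neighborhood is 100; the next row has 0 there.

0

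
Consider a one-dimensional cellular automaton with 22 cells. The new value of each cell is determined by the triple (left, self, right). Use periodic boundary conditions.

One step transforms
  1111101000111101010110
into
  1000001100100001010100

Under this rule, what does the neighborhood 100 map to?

1

At position 7 the neighborhood is 100; the next row has 1 there.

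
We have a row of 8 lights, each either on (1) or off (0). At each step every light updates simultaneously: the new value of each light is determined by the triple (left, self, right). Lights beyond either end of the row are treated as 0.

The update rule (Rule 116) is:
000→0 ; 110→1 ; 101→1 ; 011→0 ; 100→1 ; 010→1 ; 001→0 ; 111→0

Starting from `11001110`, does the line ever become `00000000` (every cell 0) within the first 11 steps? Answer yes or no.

no

01100011
00110001
00011001
00001101
00000111
00000001
00000001  (fixed point — unchanged through step 11)
step 11 is 00000001, still not uniform 0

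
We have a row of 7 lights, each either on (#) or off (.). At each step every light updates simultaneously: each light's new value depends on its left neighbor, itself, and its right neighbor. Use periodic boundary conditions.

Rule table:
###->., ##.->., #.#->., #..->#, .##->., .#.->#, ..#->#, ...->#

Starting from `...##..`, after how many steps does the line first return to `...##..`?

2

step 1: ###..##
step 2: ...##..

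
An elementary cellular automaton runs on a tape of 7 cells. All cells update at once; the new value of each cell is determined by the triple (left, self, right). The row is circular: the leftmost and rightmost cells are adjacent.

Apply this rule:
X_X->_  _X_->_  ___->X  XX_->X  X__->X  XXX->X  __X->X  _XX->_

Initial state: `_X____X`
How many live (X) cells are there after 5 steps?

__XXXX_
XX_XXXX
XX__XXX
XXXX_XX
XXXX__X
count of X: 5

5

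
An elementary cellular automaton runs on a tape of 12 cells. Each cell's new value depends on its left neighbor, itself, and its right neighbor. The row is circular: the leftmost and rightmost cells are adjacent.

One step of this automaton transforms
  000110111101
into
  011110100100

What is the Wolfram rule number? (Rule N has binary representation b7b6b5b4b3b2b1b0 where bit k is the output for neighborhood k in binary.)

position 7: 111 → 0  (bit 7 = 0)
position 4: 110 → 1  (bit 6 = 1)
position 5: 101 → 0  (bit 5 = 0)
position 0: 100 → 0  (bit 4 = 0)
position 3: 011 → 1  (bit 3 = 1)
position 11: 010 → 0  (bit 2 = 0)
position 2: 001 → 1  (bit 1 = 1)
position 1: 000 → 1  (bit 0 = 1)
bits b7..b0 = 01001011 = 75

75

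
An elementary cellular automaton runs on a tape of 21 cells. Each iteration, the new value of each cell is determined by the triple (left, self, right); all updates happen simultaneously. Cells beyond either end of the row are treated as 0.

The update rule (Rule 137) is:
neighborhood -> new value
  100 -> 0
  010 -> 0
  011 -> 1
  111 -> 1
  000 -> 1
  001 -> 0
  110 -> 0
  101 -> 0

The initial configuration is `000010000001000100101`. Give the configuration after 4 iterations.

001110100111000111100

iteration 1: 111000111100010000000
iteration 2: 110010111001000111111
iteration 3: 100000110000010111110
iteration 4: 001110100111000111100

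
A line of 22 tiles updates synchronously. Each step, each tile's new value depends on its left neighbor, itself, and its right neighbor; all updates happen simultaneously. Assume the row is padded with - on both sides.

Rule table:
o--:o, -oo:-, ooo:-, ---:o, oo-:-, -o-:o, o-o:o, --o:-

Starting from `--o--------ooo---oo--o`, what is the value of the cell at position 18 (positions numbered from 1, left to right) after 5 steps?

o

o-oooooooo----oo---o-o
oo--------ooo---oo-ooo
--ooooooo----oo---o---
o--------ooo---oo-oooo
oooooooo----oo---o----
position 18 holds o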